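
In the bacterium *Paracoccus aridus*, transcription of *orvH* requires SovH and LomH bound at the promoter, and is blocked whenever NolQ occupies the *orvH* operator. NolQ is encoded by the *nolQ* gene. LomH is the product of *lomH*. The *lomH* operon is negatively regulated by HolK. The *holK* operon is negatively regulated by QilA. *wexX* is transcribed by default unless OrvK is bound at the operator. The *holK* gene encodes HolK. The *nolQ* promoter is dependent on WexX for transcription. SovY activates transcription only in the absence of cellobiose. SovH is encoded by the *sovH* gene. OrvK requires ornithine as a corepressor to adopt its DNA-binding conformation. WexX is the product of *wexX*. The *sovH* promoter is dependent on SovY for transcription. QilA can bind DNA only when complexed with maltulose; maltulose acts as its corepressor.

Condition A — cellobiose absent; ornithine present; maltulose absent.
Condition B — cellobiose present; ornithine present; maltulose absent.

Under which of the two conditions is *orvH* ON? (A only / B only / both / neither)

Condition A:
Cellobiose is absent, so SovY is active.
No repressor is bound and SovY is active, so *sovH* is transcribed.
So SovH is produced and active.
Ornithine is present, so OrvK is active.
With repressor OrvK bound, *wexX* is not transcribed.
So WexX is not produced.
Required activator WexX is absent, so *nolQ* is not transcribed.
So NolQ is not produced.
Maltulose is absent, so QilA is inactive.
With no repressor bound, *holK* is transcribed.
So HolK is produced and active.
With repressor HolK bound, *lomH* is not transcribed.
So LomH is not produced.
Required activator LomH is absent, so *orvH* is not transcribed.
→ *orvH* is OFF in A.
Condition B:
Cellobiose is present, so SovY is inactive.
Required activator SovY is absent, so *sovH* is not transcribed.
So SovH is not produced.
Ornithine is present, so OrvK is active.
With repressor OrvK bound, *wexX* is not transcribed.
So WexX is not produced.
Required activator WexX is absent, so *nolQ* is not transcribed.
So NolQ is not produced.
Maltulose is absent, so QilA is inactive.
With no repressor bound, *holK* is transcribed.
So HolK is produced and active.
With repressor HolK bound, *lomH* is not transcribed.
So LomH is not produced.
Required activator SovH is absent, so *orvH* is not transcribed.
→ *orvH* is OFF in B.

neither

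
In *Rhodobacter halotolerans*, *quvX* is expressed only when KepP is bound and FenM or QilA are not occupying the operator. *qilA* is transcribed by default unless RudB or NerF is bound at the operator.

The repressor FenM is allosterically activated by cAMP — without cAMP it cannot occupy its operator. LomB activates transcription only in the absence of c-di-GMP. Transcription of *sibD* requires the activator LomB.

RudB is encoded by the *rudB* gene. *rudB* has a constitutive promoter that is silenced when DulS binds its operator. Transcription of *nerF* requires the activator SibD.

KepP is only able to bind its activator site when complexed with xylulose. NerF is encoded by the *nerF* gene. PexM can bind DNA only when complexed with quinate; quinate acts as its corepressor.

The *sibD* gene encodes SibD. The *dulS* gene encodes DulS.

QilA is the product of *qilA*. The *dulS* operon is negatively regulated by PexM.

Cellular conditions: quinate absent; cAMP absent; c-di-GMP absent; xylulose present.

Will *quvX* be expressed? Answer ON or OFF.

cAMP is absent, so FenM is inactive.
Xylulose is present, so KepP is active.
Quinate is absent, so PexM is inactive.
With no repressor bound, *dulS* is transcribed.
So DulS is produced and active.
With repressor DulS bound, *rudB* is not transcribed.
So RudB is not produced.
c-di-GMP is absent, so LomB is active.
No repressor is bound and LomB is active, so *sibD* is transcribed.
So SibD is produced and active.
No repressor is bound and SibD is active, so *nerF* is transcribed.
So NerF is produced and active.
With repressor NerF bound, *qilA* is not transcribed.
So QilA is not produced.
No repressor is bound and KepP is active, so *quvX* is transcribed.

ON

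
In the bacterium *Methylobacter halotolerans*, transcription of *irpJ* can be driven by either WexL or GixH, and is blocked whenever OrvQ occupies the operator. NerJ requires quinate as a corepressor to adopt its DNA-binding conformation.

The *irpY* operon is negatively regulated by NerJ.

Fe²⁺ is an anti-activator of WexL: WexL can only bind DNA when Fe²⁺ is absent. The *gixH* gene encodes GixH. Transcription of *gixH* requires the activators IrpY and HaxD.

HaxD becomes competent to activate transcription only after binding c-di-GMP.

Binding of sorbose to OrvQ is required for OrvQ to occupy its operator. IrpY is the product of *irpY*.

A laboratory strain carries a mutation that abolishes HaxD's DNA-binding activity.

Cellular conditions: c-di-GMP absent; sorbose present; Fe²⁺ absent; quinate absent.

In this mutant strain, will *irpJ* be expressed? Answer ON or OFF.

Fe²⁺ is absent, so WexL is active.
Quinate is absent, so NerJ is inactive.
With no repressor bound, *irpY* is transcribed.
So IrpY is produced and active.
HaxD is non-functional in this strain, so it has no effect.
Required activator HaxD is absent, so *gixH* is not transcribed.
So GixH is not produced.
Sorbose is present, so OrvQ is active.
With repressor OrvQ bound, *irpJ* is not transcribed.

OFF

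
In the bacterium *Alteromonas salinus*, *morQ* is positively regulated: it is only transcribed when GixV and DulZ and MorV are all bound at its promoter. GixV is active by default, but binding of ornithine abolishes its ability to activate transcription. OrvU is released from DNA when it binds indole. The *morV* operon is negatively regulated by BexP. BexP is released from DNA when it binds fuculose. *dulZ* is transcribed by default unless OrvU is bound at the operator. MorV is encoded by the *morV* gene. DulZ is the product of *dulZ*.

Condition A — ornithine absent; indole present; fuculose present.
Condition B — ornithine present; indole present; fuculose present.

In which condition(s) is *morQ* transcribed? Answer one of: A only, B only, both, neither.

Condition A:
Ornithine is absent, so GixV is active.
Indole is present, so OrvU is inactive.
With no repressor bound, *dulZ* is transcribed.
So DulZ is produced and active.
Fuculose is present, so BexP is inactive.
With no repressor bound, *morV* is transcribed.
So MorV is produced and active.
No repressor is bound and GixV and DulZ and MorV are active, so *morQ* is transcribed.
→ *morQ* is ON in A.
Condition B:
Ornithine is present, so GixV is inactive.
Indole is present, so OrvU is inactive.
With no repressor bound, *dulZ* is transcribed.
So DulZ is produced and active.
Fuculose is present, so BexP is inactive.
With no repressor bound, *morV* is transcribed.
So MorV is produced and active.
Required activator GixV is absent, so *morQ* is not transcribed.
→ *morQ* is OFF in B.

A only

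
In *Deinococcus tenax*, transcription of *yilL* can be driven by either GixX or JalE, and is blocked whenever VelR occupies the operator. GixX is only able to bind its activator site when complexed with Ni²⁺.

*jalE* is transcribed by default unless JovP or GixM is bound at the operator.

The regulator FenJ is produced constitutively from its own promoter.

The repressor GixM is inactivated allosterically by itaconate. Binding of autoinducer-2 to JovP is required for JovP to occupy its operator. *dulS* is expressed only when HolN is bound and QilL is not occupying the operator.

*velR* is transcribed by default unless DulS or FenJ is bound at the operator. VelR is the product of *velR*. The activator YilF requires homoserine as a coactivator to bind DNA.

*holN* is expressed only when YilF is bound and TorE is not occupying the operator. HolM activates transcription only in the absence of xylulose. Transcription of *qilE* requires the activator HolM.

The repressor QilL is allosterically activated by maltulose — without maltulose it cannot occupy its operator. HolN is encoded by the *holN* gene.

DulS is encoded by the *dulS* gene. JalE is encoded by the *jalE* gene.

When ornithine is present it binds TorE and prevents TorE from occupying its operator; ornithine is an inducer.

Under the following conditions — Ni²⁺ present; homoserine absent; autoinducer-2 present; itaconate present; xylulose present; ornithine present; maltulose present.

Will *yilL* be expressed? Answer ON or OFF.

ON

Ni²⁺ is present, so GixX is active.
Autoinducer-2 is present, so JovP is active.
Itaconate is present, so GixM is inactive.
With repressor JovP bound, *jalE* is not transcribed.
So JalE is not produced.
Ornithine is present, so TorE is inactive.
Homoserine is absent, so YilF is inactive.
Required activator YilF is absent, so *holN* is not transcribed.
So HolN is not produced.
Maltulose is present, so QilL is active.
With repressor QilL bound, *dulS* is not transcribed.
So DulS is not produced.
FenJ is produced constitutively and is active.
With repressor FenJ bound, *velR* is not transcribed.
So VelR is not produced.
Activator GixX is present, so *yilL* is transcribed.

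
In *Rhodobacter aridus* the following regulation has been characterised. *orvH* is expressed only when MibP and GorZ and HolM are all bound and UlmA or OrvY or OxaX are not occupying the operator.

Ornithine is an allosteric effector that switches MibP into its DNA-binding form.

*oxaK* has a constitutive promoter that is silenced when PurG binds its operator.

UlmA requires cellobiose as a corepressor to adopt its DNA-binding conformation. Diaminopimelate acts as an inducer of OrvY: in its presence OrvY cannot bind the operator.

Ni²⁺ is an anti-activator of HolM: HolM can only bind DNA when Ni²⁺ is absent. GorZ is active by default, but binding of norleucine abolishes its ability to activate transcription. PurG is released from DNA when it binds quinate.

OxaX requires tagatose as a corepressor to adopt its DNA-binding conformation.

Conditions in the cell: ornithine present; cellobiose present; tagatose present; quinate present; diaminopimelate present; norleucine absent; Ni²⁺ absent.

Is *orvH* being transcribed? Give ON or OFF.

Ornithine is present, so MibP is active.
Cellobiose is present, so UlmA is active.
Diaminopimelate is present, so OrvY is inactive.
Norleucine is absent, so GorZ is active.
Ni²⁺ is absent, so HolM is active.
Tagatose is present, so OxaX is active.
With repressor UlmA bound, *orvH* is not transcribed.

OFF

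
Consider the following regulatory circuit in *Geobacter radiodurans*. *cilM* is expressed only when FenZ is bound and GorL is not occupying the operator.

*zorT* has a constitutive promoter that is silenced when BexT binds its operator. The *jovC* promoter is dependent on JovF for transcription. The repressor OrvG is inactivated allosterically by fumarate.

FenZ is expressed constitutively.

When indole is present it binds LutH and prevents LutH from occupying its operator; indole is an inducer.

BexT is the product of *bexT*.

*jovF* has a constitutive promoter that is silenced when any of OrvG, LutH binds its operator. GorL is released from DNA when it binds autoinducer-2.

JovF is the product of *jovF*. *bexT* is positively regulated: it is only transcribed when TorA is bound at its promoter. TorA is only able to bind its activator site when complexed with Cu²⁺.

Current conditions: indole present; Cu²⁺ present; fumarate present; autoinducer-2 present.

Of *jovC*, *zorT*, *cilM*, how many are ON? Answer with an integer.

Fumarate is present, so OrvG is inactive.
Indole is present, so LutH is inactive.
With no repressor bound, *jovF* is transcribed.
So JovF is produced and active.
No repressor is bound and JovF is active, so *jovC* is transcribed.
→ *jovC* is ON.
Cu²⁺ is present, so TorA is active.
No repressor is bound and TorA is active, so *bexT* is transcribed.
So BexT is produced and active.
With repressor BexT bound, *zorT* is not transcribed.
→ *zorT* is OFF.
FenZ is produced constitutively and is active.
Autoinducer-2 is present, so GorL is inactive.
No repressor is bound and FenZ is active, so *cilM* is transcribed.
→ *cilM* is ON.
2 of the 3 genes are transcribed.

2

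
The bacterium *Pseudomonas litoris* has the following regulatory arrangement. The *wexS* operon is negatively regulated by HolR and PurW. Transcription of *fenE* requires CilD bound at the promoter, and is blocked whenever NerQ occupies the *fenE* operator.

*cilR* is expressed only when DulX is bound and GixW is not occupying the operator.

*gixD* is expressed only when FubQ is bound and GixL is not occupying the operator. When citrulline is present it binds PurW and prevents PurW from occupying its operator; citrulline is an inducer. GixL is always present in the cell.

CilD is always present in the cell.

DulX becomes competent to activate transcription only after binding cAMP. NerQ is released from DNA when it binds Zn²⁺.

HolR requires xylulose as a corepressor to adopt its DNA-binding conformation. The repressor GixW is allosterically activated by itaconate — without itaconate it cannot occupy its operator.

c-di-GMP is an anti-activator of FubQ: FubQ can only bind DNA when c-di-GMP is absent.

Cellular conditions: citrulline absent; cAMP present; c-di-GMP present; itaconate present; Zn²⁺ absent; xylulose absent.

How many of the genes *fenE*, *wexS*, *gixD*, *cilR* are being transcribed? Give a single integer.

0

Zn²⁺ is absent, so NerQ is active.
CilD is produced constitutively and is active.
With repressor NerQ bound, *fenE* is not transcribed.
→ *fenE* is OFF.
Xylulose is absent, so HolR is inactive.
Citrulline is absent, so PurW is active.
With repressor PurW bound, *wexS* is not transcribed.
→ *wexS* is OFF.
GixL is produced constitutively and is active.
c-di-GMP is present, so FubQ is inactive.
With repressor GixL bound, *gixD* is not transcribed.
→ *gixD* is OFF.
cAMP is present, so DulX is active.
Itaconate is present, so GixW is active.
With repressor GixW bound, *cilR* is not transcribed.
→ *cilR* is OFF.
0 of the 4 genes are transcribed.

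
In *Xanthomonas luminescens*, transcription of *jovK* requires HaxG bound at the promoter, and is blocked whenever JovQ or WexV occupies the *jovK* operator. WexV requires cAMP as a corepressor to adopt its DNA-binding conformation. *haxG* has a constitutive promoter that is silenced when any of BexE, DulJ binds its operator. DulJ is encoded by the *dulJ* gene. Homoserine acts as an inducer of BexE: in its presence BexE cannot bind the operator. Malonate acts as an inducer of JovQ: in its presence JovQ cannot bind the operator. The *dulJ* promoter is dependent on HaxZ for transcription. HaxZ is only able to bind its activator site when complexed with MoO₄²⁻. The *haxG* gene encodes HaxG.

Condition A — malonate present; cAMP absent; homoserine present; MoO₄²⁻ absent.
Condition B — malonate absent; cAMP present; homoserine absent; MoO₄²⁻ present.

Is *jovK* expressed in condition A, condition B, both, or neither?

Condition A:
Malonate is present, so JovQ is inactive.
cAMP is absent, so WexV is inactive.
Homoserine is present, so BexE is inactive.
MoO₄²⁻ is absent, so HaxZ is inactive.
Required activator HaxZ is absent, so *dulJ* is not transcribed.
So DulJ is not produced.
With no repressor bound, *haxG* is transcribed.
So HaxG is produced and active.
No repressor is bound and HaxG is active, so *jovK* is transcribed.
→ *jovK* is ON in A.
Condition B:
Malonate is absent, so JovQ is active.
cAMP is present, so WexV is active.
Homoserine is absent, so BexE is active.
MoO₄²⁻ is present, so HaxZ is active.
No repressor is bound and HaxZ is active, so *dulJ* is transcribed.
So DulJ is produced and active.
With repressor BexE bound, *haxG* is not transcribed.
So HaxG is not produced.
With repressor JovQ bound, *jovK* is not transcribed.
→ *jovK* is OFF in B.

A only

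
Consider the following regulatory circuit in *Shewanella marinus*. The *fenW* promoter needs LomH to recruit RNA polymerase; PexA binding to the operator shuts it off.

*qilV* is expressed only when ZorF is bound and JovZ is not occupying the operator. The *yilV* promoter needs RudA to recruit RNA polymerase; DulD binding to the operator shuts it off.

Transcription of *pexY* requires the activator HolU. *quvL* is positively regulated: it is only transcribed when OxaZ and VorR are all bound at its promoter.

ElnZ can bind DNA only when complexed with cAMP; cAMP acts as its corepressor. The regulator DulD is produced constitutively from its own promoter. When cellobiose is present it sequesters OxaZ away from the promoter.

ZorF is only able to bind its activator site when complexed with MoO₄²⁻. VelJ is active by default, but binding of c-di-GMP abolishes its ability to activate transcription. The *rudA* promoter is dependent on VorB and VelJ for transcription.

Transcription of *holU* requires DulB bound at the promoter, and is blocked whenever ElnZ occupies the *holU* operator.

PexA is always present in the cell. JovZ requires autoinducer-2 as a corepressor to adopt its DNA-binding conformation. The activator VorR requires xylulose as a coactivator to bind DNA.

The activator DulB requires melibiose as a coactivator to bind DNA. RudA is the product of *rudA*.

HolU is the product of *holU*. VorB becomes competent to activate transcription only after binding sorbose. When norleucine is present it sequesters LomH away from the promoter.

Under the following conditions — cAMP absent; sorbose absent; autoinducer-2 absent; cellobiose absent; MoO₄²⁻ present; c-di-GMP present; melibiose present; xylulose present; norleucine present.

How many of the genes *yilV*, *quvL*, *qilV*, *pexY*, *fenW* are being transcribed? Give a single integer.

Sorbose is absent, so VorB is inactive.
c-di-GMP is present, so VelJ is inactive.
Required activator VorB is absent, so *rudA* is not transcribed.
So RudA is not produced.
DulD is produced constitutively and is active.
With repressor DulD bound, *yilV* is not transcribed.
→ *yilV* is OFF.
Cellobiose is absent, so OxaZ is active.
Xylulose is present, so VorR is active.
No repressor is bound and OxaZ and VorR are active, so *quvL* is transcribed.
→ *quvL* is ON.
Autoinducer-2 is absent, so JovZ is inactive.
MoO₄²⁻ is present, so ZorF is active.
No repressor is bound and ZorF is active, so *qilV* is transcribed.
→ *qilV* is ON.
Melibiose is present, so DulB is active.
cAMP is absent, so ElnZ is inactive.
No repressor is bound and DulB is active, so *holU* is transcribed.
So HolU is produced and active.
No repressor is bound and HolU is active, so *pexY* is transcribed.
→ *pexY* is ON.
Norleucine is present, so LomH is inactive.
PexA is produced constitutively and is active.
With repressor PexA bound, *fenW* is not transcribed.
→ *fenW* is OFF.
3 of the 5 genes are transcribed.

3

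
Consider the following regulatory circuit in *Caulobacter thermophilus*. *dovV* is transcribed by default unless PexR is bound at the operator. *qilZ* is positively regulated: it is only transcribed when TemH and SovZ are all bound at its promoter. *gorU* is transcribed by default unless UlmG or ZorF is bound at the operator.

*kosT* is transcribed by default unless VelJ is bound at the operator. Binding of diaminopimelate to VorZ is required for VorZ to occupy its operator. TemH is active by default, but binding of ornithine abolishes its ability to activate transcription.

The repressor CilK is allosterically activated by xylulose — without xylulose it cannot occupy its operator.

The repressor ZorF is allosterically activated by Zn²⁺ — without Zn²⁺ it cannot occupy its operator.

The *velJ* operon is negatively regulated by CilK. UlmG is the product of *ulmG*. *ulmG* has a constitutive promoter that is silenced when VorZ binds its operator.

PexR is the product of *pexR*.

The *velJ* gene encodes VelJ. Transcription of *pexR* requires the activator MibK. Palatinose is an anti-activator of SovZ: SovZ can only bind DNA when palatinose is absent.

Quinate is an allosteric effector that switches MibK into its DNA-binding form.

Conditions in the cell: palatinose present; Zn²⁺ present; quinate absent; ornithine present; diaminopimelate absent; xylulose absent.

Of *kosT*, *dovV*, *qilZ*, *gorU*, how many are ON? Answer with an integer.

Xylulose is absent, so CilK is inactive.
With no repressor bound, *velJ* is transcribed.
So VelJ is produced and active.
With repressor VelJ bound, *kosT* is not transcribed.
→ *kosT* is OFF.
Quinate is absent, so MibK is inactive.
Required activator MibK is absent, so *pexR* is not transcribed.
So PexR is not produced.
With no repressor bound, *dovV* is transcribed.
→ *dovV* is ON.
Ornithine is present, so TemH is inactive.
Palatinose is present, so SovZ is inactive.
Required activator TemH is absent, so *qilZ* is not transcribed.
→ *qilZ* is OFF.
Diaminopimelate is absent, so VorZ is inactive.
With no repressor bound, *ulmG* is transcribed.
So UlmG is produced and active.
Zn²⁺ is present, so ZorF is active.
With repressor UlmG bound, *gorU* is not transcribed.
→ *gorU* is OFF.
1 of the 4 genes is transcribed.

1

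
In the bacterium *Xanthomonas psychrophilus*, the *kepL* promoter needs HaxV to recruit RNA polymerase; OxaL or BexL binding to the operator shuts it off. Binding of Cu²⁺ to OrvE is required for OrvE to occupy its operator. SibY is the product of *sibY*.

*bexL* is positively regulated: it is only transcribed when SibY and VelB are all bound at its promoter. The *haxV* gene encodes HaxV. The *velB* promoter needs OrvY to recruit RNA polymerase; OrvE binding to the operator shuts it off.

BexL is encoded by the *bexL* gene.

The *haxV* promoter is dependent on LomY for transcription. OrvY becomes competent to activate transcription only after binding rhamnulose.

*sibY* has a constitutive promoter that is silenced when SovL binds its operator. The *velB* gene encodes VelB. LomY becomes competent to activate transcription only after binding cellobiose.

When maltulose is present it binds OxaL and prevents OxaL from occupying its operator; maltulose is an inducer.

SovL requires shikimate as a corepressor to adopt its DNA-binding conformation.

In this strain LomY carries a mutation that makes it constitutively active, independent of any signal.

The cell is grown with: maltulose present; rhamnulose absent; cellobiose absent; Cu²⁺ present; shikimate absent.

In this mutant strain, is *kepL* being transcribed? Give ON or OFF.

ON

Maltulose is present, so OxaL is inactive.
LomY is constitutively active in this strain.
No repressor is bound and LomY is active, so *haxV* is transcribed.
So HaxV is produced and active.
Shikimate is absent, so SovL is inactive.
With no repressor bound, *sibY* is transcribed.
So SibY is produced and active.
Rhamnulose is absent, so OrvY is inactive.
Cu²⁺ is present, so OrvE is active.
With repressor OrvE bound, *velB* is not transcribed.
So VelB is not produced.
Required activator VelB is absent, so *bexL* is not transcribed.
So BexL is not produced.
No repressor is bound and HaxV is active, so *kepL* is transcribed.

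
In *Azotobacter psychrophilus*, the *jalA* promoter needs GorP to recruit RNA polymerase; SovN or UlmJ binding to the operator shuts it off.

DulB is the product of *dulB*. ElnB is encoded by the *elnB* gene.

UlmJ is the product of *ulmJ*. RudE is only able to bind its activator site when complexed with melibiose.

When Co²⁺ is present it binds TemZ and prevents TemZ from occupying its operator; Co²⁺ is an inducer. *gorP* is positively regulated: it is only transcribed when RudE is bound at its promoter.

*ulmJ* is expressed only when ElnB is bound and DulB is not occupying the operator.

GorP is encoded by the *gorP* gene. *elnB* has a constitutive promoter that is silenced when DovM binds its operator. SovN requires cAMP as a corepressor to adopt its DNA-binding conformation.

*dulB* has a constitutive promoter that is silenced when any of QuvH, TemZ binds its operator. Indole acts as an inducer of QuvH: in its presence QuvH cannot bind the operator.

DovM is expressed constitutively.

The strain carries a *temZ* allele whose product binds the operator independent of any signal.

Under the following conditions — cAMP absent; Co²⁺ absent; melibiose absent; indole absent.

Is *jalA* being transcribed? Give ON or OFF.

OFF

cAMP is absent, so SovN is inactive.
Melibiose is absent, so RudE is inactive.
Required activator RudE is absent, so *gorP* is not transcribed.
So GorP is not produced.
Indole is absent, so QuvH is active.
TemZ is constitutively active in this strain.
With repressor QuvH bound, *dulB* is not transcribed.
So DulB is not produced.
DovM is produced constitutively and is active.
With repressor DovM bound, *elnB* is not transcribed.
So ElnB is not produced.
Required activator ElnB is absent, so *ulmJ* is not transcribed.
So UlmJ is not produced.
Required activator GorP is absent, so *jalA* is not transcribed.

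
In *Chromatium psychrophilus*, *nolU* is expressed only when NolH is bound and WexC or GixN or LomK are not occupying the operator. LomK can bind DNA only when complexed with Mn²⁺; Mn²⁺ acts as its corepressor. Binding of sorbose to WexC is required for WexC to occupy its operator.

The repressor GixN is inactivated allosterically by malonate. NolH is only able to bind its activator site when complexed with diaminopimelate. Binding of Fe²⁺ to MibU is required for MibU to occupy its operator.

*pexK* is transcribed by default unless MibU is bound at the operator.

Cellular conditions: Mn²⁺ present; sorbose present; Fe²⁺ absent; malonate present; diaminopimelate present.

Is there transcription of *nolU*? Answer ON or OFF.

OFF

Sorbose is present, so WexC is active.
Diaminopimelate is present, so NolH is active.
Malonate is present, so GixN is inactive.
Mn²⁺ is present, so LomK is active.
With repressor WexC bound, *nolU* is not transcribed.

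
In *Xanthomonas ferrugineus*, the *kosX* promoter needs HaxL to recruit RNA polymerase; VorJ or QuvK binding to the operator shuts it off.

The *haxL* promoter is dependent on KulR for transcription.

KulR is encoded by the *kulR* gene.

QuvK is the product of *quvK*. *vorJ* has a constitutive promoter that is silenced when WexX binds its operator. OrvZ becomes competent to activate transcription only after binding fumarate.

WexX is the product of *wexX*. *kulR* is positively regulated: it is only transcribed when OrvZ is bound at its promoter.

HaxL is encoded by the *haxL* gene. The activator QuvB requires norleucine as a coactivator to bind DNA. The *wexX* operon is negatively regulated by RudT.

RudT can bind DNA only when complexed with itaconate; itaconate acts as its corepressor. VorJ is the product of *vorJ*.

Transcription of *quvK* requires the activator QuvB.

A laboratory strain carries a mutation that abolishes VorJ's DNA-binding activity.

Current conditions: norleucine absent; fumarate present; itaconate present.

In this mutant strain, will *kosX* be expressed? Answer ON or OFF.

ON

VorJ is non-functional in this strain, so it has no effect.
Norleucine is absent, so QuvB is inactive.
Required activator QuvB is absent, so *quvK* is not transcribed.
So QuvK is not produced.
Fumarate is present, so OrvZ is active.
No repressor is bound and OrvZ is active, so *kulR* is transcribed.
So KulR is produced and active.
No repressor is bound and KulR is active, so *haxL* is transcribed.
So HaxL is produced and active.
No repressor is bound and HaxL is active, so *kosX* is transcribed.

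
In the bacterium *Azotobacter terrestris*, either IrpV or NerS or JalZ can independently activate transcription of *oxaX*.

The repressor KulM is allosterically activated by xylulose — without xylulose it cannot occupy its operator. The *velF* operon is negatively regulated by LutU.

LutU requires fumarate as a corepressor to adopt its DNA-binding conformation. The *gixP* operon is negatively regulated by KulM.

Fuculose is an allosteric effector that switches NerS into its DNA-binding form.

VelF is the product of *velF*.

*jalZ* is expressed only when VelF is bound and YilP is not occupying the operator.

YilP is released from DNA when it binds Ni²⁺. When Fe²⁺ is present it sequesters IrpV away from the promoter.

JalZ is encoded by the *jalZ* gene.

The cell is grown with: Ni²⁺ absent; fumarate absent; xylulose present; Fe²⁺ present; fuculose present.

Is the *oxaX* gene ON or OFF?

Fe²⁺ is present, so IrpV is inactive.
Fuculose is present, so NerS is active.
Fumarate is absent, so LutU is inactive.
With no repressor bound, *velF* is transcribed.
So VelF is produced and active.
Ni²⁺ is absent, so YilP is active.
With repressor YilP bound, *jalZ* is not transcribed.
So JalZ is not produced.
Activator NerS is present, so *oxaX* is transcribed.

ON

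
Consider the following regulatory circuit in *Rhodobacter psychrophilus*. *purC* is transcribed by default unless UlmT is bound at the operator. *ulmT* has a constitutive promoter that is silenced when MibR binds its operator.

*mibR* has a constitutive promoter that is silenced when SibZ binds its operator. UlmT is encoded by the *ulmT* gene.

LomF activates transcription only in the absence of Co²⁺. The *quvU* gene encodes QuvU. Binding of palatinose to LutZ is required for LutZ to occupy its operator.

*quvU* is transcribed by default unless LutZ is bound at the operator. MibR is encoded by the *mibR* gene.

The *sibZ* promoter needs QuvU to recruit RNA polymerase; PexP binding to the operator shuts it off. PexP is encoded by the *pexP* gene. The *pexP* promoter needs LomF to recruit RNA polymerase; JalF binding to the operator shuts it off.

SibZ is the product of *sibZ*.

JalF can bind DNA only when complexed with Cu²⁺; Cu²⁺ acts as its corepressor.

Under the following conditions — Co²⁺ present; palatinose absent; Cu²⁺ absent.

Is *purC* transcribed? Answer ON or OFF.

Co²⁺ is present, so LomF is inactive.
Cu²⁺ is absent, so JalF is inactive.
Required activator LomF is absent, so *pexP* is not transcribed.
So PexP is not produced.
Palatinose is absent, so LutZ is inactive.
With no repressor bound, *quvU* is transcribed.
So QuvU is produced and active.
No repressor is bound and QuvU is active, so *sibZ* is transcribed.
So SibZ is produced and active.
With repressor SibZ bound, *mibR* is not transcribed.
So MibR is not produced.
With no repressor bound, *ulmT* is transcribed.
So UlmT is produced and active.
With repressor UlmT bound, *purC* is not transcribed.

OFF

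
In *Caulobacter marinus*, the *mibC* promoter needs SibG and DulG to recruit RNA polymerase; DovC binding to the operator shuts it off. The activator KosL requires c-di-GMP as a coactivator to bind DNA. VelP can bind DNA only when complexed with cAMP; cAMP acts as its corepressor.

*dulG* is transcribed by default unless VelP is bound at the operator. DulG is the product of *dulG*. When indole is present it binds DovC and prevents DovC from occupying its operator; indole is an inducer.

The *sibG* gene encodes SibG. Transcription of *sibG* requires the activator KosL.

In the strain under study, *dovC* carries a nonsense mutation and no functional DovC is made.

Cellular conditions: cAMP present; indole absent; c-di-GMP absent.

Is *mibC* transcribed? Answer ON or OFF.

OFF

c-di-GMP is absent, so KosL is inactive.
Required activator KosL is absent, so *sibG* is not transcribed.
So SibG is not produced.
cAMP is present, so VelP is active.
With repressor VelP bound, *dulG* is not transcribed.
So DulG is not produced.
DovC is non-functional in this strain, so it has no effect.
Required activator SibG is absent, so *mibC* is not transcribed.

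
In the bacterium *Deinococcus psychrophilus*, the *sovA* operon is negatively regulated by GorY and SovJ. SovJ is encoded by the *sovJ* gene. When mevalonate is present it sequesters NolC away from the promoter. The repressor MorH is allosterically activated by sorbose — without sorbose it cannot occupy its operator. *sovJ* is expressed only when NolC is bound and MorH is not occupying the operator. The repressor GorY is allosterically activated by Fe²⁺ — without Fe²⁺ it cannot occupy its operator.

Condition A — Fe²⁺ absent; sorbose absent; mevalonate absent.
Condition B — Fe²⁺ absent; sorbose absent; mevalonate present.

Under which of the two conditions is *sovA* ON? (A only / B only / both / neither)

B only

Condition A:
Fe²⁺ is absent, so GorY is inactive.
Sorbose is absent, so MorH is inactive.
Mevalonate is absent, so NolC is active.
No repressor is bound and NolC is active, so *sovJ* is transcribed.
So SovJ is produced and active.
With repressor SovJ bound, *sovA* is not transcribed.
→ *sovA* is OFF in A.
Condition B:
Fe²⁺ is absent, so GorY is inactive.
Sorbose is absent, so MorH is inactive.
Mevalonate is present, so NolC is inactive.
Required activator NolC is absent, so *sovJ* is not transcribed.
So SovJ is not produced.
With no repressor bound, *sovA* is transcribed.
→ *sovA* is ON in B.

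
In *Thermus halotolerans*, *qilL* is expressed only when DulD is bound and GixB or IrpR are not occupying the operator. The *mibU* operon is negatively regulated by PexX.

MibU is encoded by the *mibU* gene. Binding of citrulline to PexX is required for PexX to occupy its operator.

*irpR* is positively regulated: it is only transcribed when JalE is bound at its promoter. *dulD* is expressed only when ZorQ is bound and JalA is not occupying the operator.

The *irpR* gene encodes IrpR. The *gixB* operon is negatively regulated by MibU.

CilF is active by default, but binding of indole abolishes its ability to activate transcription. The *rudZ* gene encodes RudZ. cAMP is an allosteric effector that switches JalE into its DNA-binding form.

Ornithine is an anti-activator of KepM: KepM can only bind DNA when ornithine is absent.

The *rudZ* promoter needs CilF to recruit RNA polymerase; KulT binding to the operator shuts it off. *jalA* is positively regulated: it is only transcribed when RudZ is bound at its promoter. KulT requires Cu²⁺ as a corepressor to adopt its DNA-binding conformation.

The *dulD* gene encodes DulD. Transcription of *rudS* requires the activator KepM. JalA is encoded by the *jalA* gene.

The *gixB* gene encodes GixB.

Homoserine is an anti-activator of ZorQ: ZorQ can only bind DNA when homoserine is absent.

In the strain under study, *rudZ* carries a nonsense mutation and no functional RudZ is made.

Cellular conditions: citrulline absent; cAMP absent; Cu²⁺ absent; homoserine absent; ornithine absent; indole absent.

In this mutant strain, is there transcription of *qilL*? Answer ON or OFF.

ON

Citrulline is absent, so PexX is inactive.
With no repressor bound, *mibU* is transcribed.
So MibU is produced and active.
With repressor MibU bound, *gixB* is not transcribed.
So GixB is not produced.
Homoserine is absent, so ZorQ is active.
RudZ is non-functional in this strain, so it has no effect.
Required activator RudZ is absent, so *jalA* is not transcribed.
So JalA is not produced.
No repressor is bound and ZorQ is active, so *dulD* is transcribed.
So DulD is produced and active.
cAMP is absent, so JalE is inactive.
Required activator JalE is absent, so *irpR* is not transcribed.
So IrpR is not produced.
No repressor is bound and DulD is active, so *qilL* is transcribed.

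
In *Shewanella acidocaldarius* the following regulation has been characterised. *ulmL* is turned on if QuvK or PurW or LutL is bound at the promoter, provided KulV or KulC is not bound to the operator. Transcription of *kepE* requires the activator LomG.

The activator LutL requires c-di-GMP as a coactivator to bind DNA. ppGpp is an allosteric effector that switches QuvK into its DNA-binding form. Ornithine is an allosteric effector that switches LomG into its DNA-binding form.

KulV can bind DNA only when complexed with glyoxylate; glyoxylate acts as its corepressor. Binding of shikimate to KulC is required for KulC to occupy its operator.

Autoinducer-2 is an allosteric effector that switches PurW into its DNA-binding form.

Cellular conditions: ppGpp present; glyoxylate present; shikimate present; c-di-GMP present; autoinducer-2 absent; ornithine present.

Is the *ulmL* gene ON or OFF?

ppGpp is present, so QuvK is active.
Glyoxylate is present, so KulV is active.
Shikimate is present, so KulC is active.
Autoinducer-2 is absent, so PurW is inactive.
c-di-GMP is present, so LutL is active.
With repressor KulV bound, *ulmL* is not transcribed.

OFF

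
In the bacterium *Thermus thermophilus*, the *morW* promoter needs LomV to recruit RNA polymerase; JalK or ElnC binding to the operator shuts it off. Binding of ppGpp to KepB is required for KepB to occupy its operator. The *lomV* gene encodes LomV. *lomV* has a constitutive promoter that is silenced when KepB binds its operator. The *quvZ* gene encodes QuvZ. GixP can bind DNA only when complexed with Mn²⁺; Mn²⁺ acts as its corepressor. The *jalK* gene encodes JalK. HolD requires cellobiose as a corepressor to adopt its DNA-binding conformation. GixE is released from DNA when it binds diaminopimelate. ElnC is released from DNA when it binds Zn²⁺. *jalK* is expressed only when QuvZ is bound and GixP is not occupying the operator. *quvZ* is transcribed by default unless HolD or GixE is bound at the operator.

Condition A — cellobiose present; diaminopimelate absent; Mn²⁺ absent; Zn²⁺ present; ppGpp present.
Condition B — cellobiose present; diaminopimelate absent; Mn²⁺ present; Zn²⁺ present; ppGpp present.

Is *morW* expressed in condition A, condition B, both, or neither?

neither

Condition A:
Cellobiose is present, so HolD is active.
Diaminopimelate is absent, so GixE is active.
With repressor HolD bound, *quvZ* is not transcribed.
So QuvZ is not produced.
Mn²⁺ is absent, so GixP is inactive.
Required activator QuvZ is absent, so *jalK* is not transcribed.
So JalK is not produced.
Zn²⁺ is present, so ElnC is inactive.
ppGpp is present, so KepB is active.
With repressor KepB bound, *lomV* is not transcribed.
So LomV is not produced.
Required activator LomV is absent, so *morW* is not transcribed.
→ *morW* is OFF in A.
Condition B:
Cellobiose is present, so HolD is active.
Diaminopimelate is absent, so GixE is active.
With repressor HolD bound, *quvZ* is not transcribed.
So QuvZ is not produced.
Mn²⁺ is present, so GixP is active.
With repressor GixP bound, *jalK* is not transcribed.
So JalK is not produced.
Zn²⁺ is present, so ElnC is inactive.
ppGpp is present, so KepB is active.
With repressor KepB bound, *lomV* is not transcribed.
So LomV is not produced.
Required activator LomV is absent, so *morW* is not transcribed.
→ *morW* is OFF in B.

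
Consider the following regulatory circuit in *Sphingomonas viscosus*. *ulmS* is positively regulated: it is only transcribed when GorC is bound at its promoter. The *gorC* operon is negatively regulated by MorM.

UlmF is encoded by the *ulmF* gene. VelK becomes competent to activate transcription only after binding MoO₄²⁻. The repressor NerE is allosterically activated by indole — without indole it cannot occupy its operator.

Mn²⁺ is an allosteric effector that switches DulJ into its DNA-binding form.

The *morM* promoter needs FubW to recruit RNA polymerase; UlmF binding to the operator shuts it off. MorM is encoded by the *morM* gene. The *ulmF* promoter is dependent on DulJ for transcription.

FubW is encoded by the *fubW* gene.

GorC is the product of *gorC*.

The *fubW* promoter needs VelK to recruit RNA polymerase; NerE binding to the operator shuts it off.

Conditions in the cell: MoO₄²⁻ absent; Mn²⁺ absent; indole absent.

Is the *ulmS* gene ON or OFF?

ON

Mn²⁺ is absent, so DulJ is inactive.
Required activator DulJ is absent, so *ulmF* is not transcribed.
So UlmF is not produced.
MoO₄²⁻ is absent, so VelK is inactive.
Indole is absent, so NerE is inactive.
Required activator VelK is absent, so *fubW* is not transcribed.
So FubW is not produced.
Required activator FubW is absent, so *morM* is not transcribed.
So MorM is not produced.
With no repressor bound, *gorC* is transcribed.
So GorC is produced and active.
No repressor is bound and GorC is active, so *ulmS* is transcribed.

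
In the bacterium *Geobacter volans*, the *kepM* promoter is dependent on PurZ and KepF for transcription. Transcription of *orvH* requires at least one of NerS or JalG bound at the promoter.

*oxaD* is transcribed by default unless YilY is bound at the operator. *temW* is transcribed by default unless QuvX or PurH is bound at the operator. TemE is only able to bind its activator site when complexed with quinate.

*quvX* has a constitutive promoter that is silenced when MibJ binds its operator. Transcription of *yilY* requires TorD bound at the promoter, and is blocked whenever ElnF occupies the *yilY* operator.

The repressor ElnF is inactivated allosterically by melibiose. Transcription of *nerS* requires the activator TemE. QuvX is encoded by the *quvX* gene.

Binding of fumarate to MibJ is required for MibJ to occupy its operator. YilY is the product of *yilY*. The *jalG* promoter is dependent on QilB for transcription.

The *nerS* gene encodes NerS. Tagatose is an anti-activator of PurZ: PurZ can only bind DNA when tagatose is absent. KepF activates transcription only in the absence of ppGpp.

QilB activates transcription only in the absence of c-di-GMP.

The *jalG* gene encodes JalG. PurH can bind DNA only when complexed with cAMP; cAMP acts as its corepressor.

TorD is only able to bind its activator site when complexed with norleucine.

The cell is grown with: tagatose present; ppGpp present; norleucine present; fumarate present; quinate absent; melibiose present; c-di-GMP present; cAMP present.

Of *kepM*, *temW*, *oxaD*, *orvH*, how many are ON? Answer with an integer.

Tagatose is present, so PurZ is inactive.
ppGpp is present, so KepF is inactive.
Required activator PurZ is absent, so *kepM* is not transcribed.
→ *kepM* is OFF.
Fumarate is present, so MibJ is active.
With repressor MibJ bound, *quvX* is not transcribed.
So QuvX is not produced.
cAMP is present, so PurH is active.
With repressor PurH bound, *temW* is not transcribed.
→ *temW* is OFF.
Norleucine is present, so TorD is active.
Melibiose is present, so ElnF is inactive.
No repressor is bound and TorD is active, so *yilY* is transcribed.
So YilY is produced and active.
With repressor YilY bound, *oxaD* is not transcribed.
→ *oxaD* is OFF.
Quinate is absent, so TemE is inactive.
Required activator TemE is absent, so *nerS* is not transcribed.
So NerS is not produced.
c-di-GMP is present, so QilB is inactive.
Required activator QilB is absent, so *jalG* is not transcribed.
So JalG is not produced.
No activator is available at the *orvH* promoter, so *orvH* is not transcribed.
→ *orvH* is OFF.
0 of the 4 genes are transcribed.

0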